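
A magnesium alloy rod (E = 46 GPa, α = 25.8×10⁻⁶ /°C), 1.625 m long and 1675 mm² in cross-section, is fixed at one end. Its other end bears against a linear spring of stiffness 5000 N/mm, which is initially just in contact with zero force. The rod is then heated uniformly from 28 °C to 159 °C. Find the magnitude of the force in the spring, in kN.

P ≈ 24.8 kN

If the spring were absent the rod would lengthen by αΔT L = 25.8×10⁻⁶ × 131 × 1625 = 5.492 mm.
Let P be the compressive force at the spring. The rod shortens elastically by PL/(AE) and the spring compresses by P/k; together these equal δ_free.
So P = δ_free / [L/(AE) + 1/k] = 5.492 / [ 1625/(1675×46×10³) + 1/(5000) ].
P = 5.492 / 0.0002211 = 24840 N.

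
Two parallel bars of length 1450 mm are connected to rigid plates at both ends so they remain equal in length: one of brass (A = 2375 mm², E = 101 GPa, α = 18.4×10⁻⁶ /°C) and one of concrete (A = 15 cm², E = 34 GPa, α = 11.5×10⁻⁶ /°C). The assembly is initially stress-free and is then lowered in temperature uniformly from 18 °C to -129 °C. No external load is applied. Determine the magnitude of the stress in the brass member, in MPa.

σ ≈ 18 MPa (tensile)

The brass has the larger α, so on cooling it would change length more than the concrete if both were free. The rigid plates force a common final length, so the brass is put into tension and the concrete into compression, with equal and opposite forces P (no external load).
Setting the final lengths equal and cancelling L: (α₁ − α₂)ΔT = P/(A₁E₁) + P/(A₂E₂).
|α₁ − α₂|·ΔT = 6.9×10⁻⁶ × 147 = 0.001014.
1/(A₁E₁) + 1/(A₂E₂) = 1/(2375×101×10³) + 1/(1500×34×10³) = 2.378×10⁻⁸ N⁻¹.
P = 0.001014 / 2.378×10⁻⁸ = 42660 N = 42.66 kN.
σ_{brass} = P/A₁ = 42660/2375 = 17.96 MPa, tensile.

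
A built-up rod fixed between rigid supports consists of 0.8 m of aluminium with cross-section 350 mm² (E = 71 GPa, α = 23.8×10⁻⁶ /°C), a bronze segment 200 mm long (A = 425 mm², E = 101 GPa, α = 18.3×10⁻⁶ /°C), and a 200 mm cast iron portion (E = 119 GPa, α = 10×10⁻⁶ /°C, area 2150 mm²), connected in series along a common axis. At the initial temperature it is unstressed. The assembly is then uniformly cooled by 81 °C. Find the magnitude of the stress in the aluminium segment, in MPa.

σ ≈ 152 MPa (tensile)

Free thermal contraction of the whole bar: Σ αᵢΔT Lᵢ = 23.8×10⁻⁶×81×800 + 18.3×10⁻⁶×81×200 + 10×10⁻⁶×81×200 = 2.001 mm.
Since the ends are fixed, an axial force P builds up, equal in every segment, with P · Σ Lᵢ/(AᵢEᵢ) = δ_free.
Σ Lᵢ/(AᵢEᵢ) = 800/(350×71×10³) + 200/(425×101×10³) + 200/(2150×119×10³) = 3.763×10⁻⁵ mm/N.
Hence P = δ_free / Σ(L/AE) = 2.001/3.763×10⁻⁵ = 53.16 kN (tensile).
σ_{aluminium} = P / A = 53160 / 350 = 151.9 MPa.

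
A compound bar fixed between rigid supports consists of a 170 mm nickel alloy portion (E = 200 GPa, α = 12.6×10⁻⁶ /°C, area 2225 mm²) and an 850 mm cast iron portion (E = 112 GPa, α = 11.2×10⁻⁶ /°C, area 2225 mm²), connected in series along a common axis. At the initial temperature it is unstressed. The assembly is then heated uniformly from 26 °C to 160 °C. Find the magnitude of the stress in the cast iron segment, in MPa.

If the supports were absent, the total length change would be Σ αᵢΔT Lᵢ = 12.6×10⁻⁶×134×170 + 11.2×10⁻⁶×134×850 = 1.563 mm.
The rigid supports impose zero overall length change; the single axial force P common to all segments must satisfy P Σ Lᵢ/(AᵢEᵢ) = δ_free.
The series flexibility is Σ Lᵢ/(AᵢEᵢ) = 170/(2225×200×10³) + 850/(2225×112×10³) = 3.793×10⁻⁶ mm/N.
Hence P = δ_free / Σ(L/AE) = 1.563/3.793×10⁻⁶ = 412 kN (compressive).
σ_{cast iron} = P / A = 412000 / 2225 = 185.2 MPa.

σ ≈ 185 MPa (compressive)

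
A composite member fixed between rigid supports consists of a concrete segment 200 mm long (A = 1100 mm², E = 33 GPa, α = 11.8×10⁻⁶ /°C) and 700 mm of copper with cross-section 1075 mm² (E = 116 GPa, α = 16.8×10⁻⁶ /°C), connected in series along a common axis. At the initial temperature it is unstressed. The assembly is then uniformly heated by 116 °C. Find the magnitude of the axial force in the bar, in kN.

P ≈ 147 kN (compressive)

Free thermal expansion of the whole bar: Σ αᵢΔT Lᵢ = 11.8×10⁻⁶×116×200 + 16.8×10⁻⁶×116×700 = 1.638 mm.
The rigid supports impose zero overall length change; the single axial force P common to all segments must satisfy P Σ Lᵢ/(AᵢEᵢ) = δ_free.
Σ Lᵢ/(AᵢEᵢ) = 200/(1100×33×10³) + 700/(1075×116×10³) = 1.112×10⁻⁵ mm/N.
Hence P = δ_free / Σ(L/AE) = 1.638/1.112×10⁻⁵ = 147.3 kN (compressive).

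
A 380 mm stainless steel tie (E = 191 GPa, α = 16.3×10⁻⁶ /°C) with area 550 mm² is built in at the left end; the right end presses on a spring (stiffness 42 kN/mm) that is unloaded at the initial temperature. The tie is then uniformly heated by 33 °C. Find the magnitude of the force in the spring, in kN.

P ≈ 7.45 kN

If the spring were absent the tie would lengthen by αΔT L = 16.3×10⁻⁶ × 33 × 380 = 0.2044 mm.
With a force P in the spring, the elastic change of the tie is PL/(AE) and that of the spring is P/k; compatibility requires their sum to equal δ_free.
P [ L/(AE) + 1/k ] = δ_free → P [ 380/(550×191×10³) + 1/(42×10³) ] = 0.2044.
P = 0.2044 / 2.743×10⁻⁵ = 7453 N.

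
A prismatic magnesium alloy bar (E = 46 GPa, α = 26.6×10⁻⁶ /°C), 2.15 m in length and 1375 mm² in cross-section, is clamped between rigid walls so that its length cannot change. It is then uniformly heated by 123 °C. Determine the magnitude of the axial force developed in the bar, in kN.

P ≈ 207 kN (compressive)

The ends cannot move, so σ = EαΔT = 46×10³ × 26.6×10⁻⁶ × 123 = 150.5 MPa.
P = AEαΔT = 1375 × 46×10³ × 26.6×10⁻⁶ × 123 = 206.9 kN (compressive).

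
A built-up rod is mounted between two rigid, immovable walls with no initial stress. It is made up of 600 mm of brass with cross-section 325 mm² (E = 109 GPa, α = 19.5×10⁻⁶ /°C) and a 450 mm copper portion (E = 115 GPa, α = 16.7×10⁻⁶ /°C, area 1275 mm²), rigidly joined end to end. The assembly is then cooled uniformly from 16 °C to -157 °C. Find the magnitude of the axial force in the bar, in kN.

P ≈ 166 kN (tensile)

If the supports were absent, the total length change would be Σ αᵢΔT Lᵢ = 19.5×10⁻⁶×173×600 + 16.7×10⁻⁶×173×450 = 3.324 mm.
The rigid supports impose zero overall length change; the single axial force P common to all segments must satisfy P Σ Lᵢ/(AᵢEᵢ) = δ_free.
Σ Lᵢ/(AᵢEᵢ) = 600/(325×109×10³) + 450/(1275×115×10³) = 2.001×10⁻⁵ mm/N.
P = 3.324 / 2.001×10⁻⁵ = 166200 N = 166.2 kN, tensile.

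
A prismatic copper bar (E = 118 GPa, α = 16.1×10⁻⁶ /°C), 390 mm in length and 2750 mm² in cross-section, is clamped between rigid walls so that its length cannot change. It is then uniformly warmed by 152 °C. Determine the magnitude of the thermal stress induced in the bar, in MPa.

The supports are rigid, so the total axial strain is zero. The restrained thermal strain is ε = αΔT = 16.1×10⁻⁶ × 152 = 2447.2×10⁻⁶.
Hence σ = E·αΔT = 118×10³ × 2447.2×10⁻⁶ = 288.8 MPa, compressive.

σ ≈ 289 MPa (compressive)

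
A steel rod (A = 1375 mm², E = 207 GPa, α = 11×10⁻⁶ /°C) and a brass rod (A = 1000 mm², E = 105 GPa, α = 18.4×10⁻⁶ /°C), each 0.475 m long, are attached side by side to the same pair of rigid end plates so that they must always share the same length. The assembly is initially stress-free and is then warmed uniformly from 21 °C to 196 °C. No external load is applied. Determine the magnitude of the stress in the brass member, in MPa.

Equilibrium of a rigid end plate with no external load gives equal and opposite internal forces ±P in the two members. Since α_{brass} > α_{steel}, heating drives the brass into compression and the steel into tension.
Compatibility of the two members (thermal + elastic change equal): (α₁ − α₂)ΔT = P·[1/(A₁E₁) + 1/(A₂E₂)].
|α₁ − α₂|·ΔT = 7.4×10⁻⁶ × 175 = 0.001295.
1/(A₁E₁) + 1/(A₂E₂) = 1/(1375×207×10³) + 1/(1000×105×10³) = 1.304×10⁻⁸ N⁻¹.
So P = 0.001295 / 1.304×10⁻⁸ = 99.33 kN.
σ_{brass} = P/A₂ = 99330/1000 = 99.33 MPa, compressive.

σ ≈ 99.3 MPa (compressive)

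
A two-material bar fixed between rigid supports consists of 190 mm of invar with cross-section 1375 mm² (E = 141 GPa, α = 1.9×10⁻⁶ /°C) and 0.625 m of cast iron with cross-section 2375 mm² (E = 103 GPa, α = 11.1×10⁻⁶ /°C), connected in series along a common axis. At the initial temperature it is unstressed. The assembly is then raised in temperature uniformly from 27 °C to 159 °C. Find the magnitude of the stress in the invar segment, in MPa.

σ ≈ 198 MPa (compressive)

With the walls removed the bar would change length by δ_free = Σ αᵢΔT Lᵢ = 1.9×10⁻⁶×132×190 + 11.1×10⁻⁶×132×625 = 0.9634 mm.
The walls prevent any net length change, so an axial force P (same in every segment) develops. Compatibility: P · Σ Lᵢ/(AᵢEᵢ) = δ_free.
Σ Lᵢ/(AᵢEᵢ) = 190/(1375×141×10³) + 625/(2375×103×10³) = 3.535×10⁻⁶ mm/N.
So P = 0.9634 / 3.535×10⁻⁶ = 272.5 kN, compressive.
σ_{invar} = P / A = 272500 / 1375 = 198.2 MPa.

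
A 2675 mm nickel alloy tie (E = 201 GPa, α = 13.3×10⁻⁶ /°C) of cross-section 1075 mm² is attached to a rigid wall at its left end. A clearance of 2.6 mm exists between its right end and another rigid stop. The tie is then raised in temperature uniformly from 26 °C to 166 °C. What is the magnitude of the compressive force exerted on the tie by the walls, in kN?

P ≈ 192 kN

If the wall were absent the tie would grow by αΔT L = 13.3×10⁻⁶ × 140 × 2675 = 4.981 mm.
After closing the 2.6 mm clearance, 4.981 − 2.6 = 2.381 mm of expansion remains to be suppressed by the wall.
So σ = E(δ_free − g)/L = 201×10³ × 2.381/2675 = 178.9 MPa.
P = σA = 178.9 × 1075 = 192.3 kN.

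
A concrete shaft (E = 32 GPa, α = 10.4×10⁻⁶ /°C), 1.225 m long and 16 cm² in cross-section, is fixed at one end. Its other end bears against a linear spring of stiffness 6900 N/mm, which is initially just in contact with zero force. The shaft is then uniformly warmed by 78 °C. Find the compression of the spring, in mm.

δ ≈ 0.853 mm

If the spring were absent the shaft would lengthen by αΔT L = 10.4×10⁻⁶ × 78 × 1225 = 0.9937 mm.
With a force P in the spring, the elastic change of the shaft is PL/(AE) and that of the spring is P/k; compatibility requires their sum to equal δ_free.
So P = δ_free / [L/(AE) + 1/k] = 0.9937 / [ 1225/(1600×32×10³) + 1/(6900) ].
P = 0.9937 / 0.0001689 = 5885 N.
Spring compression = P/k = 5885/(6900) = 0.8529 mm.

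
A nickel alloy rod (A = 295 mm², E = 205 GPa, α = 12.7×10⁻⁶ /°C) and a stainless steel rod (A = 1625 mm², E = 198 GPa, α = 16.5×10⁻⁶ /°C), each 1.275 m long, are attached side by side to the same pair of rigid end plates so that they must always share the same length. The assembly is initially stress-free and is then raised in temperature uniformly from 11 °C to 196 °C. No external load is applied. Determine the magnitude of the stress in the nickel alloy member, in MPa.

σ ≈ 121 MPa (tensile)

The stainless steel has the larger α, so on heating it would change length more than the nickel alloy if both were free. The rigid plates force a common final length, so the stainless steel is put into compression and the nickel alloy into tension, with equal and opposite forces P (no external load).
Equating the net (thermal + elastic) strains gives |α₁ − α₂|·ΔT = P·[1/(A₁E₁) + 1/(A₂E₂)].
|α₁ − α₂|·ΔT = 3.8×10⁻⁶ × 185 = 0.000703.
1/(A₁E₁) + 1/(A₂E₂) = 1/(295×205×10³) + 1/(1625×198×10³) = 1.964×10⁻⁸ N⁻¹.
P = 0.000703 / 1.964×10⁻⁸ = 35790 N = 35.79 kN.
σ_{nickel alloy} = P/A₁ = 35790/295 = 121.3 MPa, tensile.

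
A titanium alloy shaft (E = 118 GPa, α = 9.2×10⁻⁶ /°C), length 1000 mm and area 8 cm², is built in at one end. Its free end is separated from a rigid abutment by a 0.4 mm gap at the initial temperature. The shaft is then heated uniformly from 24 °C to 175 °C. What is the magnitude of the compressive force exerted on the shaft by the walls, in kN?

P ≈ 93.4 kN

Unrestrained expansion: δ_free = αΔT L = 9.2×10⁻⁶ × 151 × 1000 = 1.389 mm.
After closing the 0.4 mm clearance, 1.389 − 0.4 = 0.9892 mm of expansion remains to be suppressed by the wall.
Compatibility: PL/(AE) = 0.9892 mm, so σ = P/A = E × (0.9892/1000) = 116.7 MPa.
P = σA = 116.7 × 800 = 93.38 kN.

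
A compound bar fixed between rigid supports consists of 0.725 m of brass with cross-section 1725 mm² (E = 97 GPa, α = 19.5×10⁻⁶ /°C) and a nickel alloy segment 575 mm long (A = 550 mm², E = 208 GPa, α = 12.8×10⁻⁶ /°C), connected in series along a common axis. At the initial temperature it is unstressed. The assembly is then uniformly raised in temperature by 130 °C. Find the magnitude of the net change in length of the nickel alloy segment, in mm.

If the supports were absent, the total length change would be Σ αᵢΔT Lᵢ = 19.5×10⁻⁶×130×725 + 12.8×10⁻⁶×130×575 = 2.795 mm.
The walls prevent any net length change, so an axial force P (same in every segment) develops. Compatibility: P · Σ Lᵢ/(AᵢEᵢ) = δ_free.
The series flexibility is Σ Lᵢ/(AᵢEᵢ) = 725/(1725×97×10³) + 575/(550×208×10³) = 9.359×10⁻⁶ mm/N.
P = 2.795 / 9.359×10⁻⁶ = 298600 N = 298.6 kN, compressive.
For the nickel alloy segment, free thermal change = 12.8×10⁻⁶×130×575 = 0.9568 mm and elastic change from P = 298600×575/(550×208×10³) = 1.501 mm; these oppose, so the net change is 0.544 mm (segment shortens).

|ΔL| ≈ 0.544 mm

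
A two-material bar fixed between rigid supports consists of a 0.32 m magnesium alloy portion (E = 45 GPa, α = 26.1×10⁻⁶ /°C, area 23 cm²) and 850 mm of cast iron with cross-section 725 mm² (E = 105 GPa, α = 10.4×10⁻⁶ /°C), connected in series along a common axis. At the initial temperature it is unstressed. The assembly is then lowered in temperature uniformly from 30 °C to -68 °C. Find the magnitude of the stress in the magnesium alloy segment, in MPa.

σ ≈ 51.4 MPa (tensile)

With the walls removed the bar would change length by δ_free = Σ αᵢΔT Lᵢ = 26.1×10⁻⁶×98×320 + 10.4×10⁻⁶×98×850 = 1.685 mm.
The rigid supports impose zero overall length change; the single axial force P common to all segments must satisfy P Σ Lᵢ/(AᵢEᵢ) = δ_free.
Σ Lᵢ/(AᵢEᵢ) = 320/(2300×45×10³) + 850/(725×105×10³) = 1.426×10⁻⁵ mm/N.
Hence P = δ_free / Σ(L/AE) = 1.685/1.426×10⁻⁵ = 118.2 kN (tensile).
σ_{magnesium alloy} = P / A = 118200 / 2300 = 51.38 MPa.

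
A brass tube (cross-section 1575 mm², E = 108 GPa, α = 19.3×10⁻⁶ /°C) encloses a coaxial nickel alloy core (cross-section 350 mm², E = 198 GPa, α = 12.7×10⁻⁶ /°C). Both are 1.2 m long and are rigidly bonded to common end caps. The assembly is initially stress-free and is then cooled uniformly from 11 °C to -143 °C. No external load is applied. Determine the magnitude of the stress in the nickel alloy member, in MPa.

σ ≈ 143 MPa (compressive)

Both members must finish at the same length. With the larger α, the brass tends to over-contract; the plates restrain it, putting the brass in tension and the nickel alloy in compression. With no external load the two internal forces are equal and opposite, magnitude P.
Compatibility of the two members (thermal + elastic change equal): (α₁ − α₂)ΔT = P·[1/(A₁E₁) + 1/(A₂E₂)].
|α₁ − α₂|·ΔT = 6.6×10⁻⁶ × 154 = 0.001016.
1/(A₁E₁) + 1/(A₂E₂) = 1/(1575×108×10³) + 1/(350×198×10³) = 2.031×10⁻⁸ N⁻¹.
So P = 0.001016 / 2.031×10⁻⁸ = 50.05 kN.
σ_{nickel alloy} = P/A₂ = 50050/350 = 143 MPa, compressive.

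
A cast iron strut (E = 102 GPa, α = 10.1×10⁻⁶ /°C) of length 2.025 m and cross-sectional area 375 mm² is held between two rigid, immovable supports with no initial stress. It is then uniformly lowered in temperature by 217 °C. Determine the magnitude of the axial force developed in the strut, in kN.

P ≈ 83.8 kN (tensile)

The ends cannot move, so σ = EαΔT = 102×10³ × 10.1×10⁻⁶ × 217 = 223.6 MPa.
Axial force P = σA = 223.6 × 375 = 83830 N = 83.83 kN, tensile.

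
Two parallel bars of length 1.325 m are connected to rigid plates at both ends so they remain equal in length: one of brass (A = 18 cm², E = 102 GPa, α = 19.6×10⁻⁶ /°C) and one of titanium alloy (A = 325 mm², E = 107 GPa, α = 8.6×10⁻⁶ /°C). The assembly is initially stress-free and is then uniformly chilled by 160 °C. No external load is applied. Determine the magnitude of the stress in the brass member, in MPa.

The brass has the larger α, so on cooling it would change length more than the titanium alloy if both were free. The rigid plates force a common final length, so the brass is put into tension and the titanium alloy into compression, with equal and opposite forces P (no external load).
Equating the net (thermal + elastic) strains gives |α₁ − α₂|·ΔT = P·[1/(A₁E₁) + 1/(A₂E₂)].
|α₁ − α₂|·ΔT = 11×10⁻⁶ × 160 = 0.00176.
1/(A₁E₁) + 1/(A₂E₂) = 1/(1800×102×10³) + 1/(325×107×10³) = 3.42×10⁻⁸ N⁻¹.
P = 0.00176 / 3.42×10⁻⁸ = 51460 N = 51.46 kN.
σ_{brass} = P/A₁ = 51460/1800 = 28.59 MPa, tensile.

σ ≈ 28.6 MPa (tensile)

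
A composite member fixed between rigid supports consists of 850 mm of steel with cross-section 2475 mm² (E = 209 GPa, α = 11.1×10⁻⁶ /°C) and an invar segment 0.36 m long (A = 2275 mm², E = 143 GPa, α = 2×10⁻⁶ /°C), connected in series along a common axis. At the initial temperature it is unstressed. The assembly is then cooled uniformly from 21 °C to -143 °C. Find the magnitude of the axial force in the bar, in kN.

With the walls removed the bar would change length by δ_free = Σ αᵢΔT Lᵢ = 11.1×10⁻⁶×164×850 + 2×10⁻⁶×164×360 = 1.665 mm.
The rigid supports impose zero overall length change; the single axial force P common to all segments must satisfy P Σ Lᵢ/(AᵢEᵢ) = δ_free.
Σ Lᵢ/(AᵢEᵢ) = 850/(2475×209×10³) + 360/(2275×143×10³) = 2.75×10⁻⁶ mm/N.
So P = 1.665 / 2.75×10⁻⁶ = 605.6 kN, tensile.

P ≈ 606 kN (tensile)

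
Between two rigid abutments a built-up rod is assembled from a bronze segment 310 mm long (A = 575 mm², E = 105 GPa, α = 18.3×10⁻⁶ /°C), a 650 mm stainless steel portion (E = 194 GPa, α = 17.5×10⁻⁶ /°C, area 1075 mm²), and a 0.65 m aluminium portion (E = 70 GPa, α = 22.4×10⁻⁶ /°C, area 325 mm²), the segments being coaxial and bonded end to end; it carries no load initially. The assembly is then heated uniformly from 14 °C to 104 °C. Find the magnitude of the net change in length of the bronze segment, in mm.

If the supports were absent, the total length change would be Σ αᵢΔT Lᵢ = 18.3×10⁻⁶×90×310 + 17.5×10⁻⁶×90×650 + 22.4×10⁻⁶×90×650 = 2.845 mm.
The walls prevent any net length change, so an axial force P (same in every segment) develops. Compatibility: P · Σ Lᵢ/(AᵢEᵢ) = δ_free.
The series flexibility is Σ Lᵢ/(AᵢEᵢ) = 310/(575×105×10³) + 650/(1075×194×10³) + 650/(325×70×10³) = 3.682×10⁻⁵ mm/N.
P = 2.845 / 3.682×10⁻⁵ = 77250 N = 77.25 kN, compressive.
For the bronze segment, free thermal change = 18.3×10⁻⁶×90×310 = 0.5106 mm and elastic change from P = 77250×310/(575×105×10³) = 0.3967 mm; these oppose, so the net change is 0.114 mm (segment lengthens).

|ΔL| ≈ 0.114 mm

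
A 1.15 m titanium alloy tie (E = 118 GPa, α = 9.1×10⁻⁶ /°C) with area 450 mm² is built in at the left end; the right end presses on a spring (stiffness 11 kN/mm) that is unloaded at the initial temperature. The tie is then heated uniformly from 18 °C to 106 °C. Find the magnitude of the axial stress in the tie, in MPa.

The unrestrained thermal change is αΔT L = 9.1×10⁻⁶ × 88 × 1150 = 0.9209 mm.
With a force P in the spring, the elastic change of the tie is PL/(AE) and that of the spring is P/k; compatibility requires their sum to equal δ_free.
P [ L/(AE) + 1/k ] = δ_free → P [ 1150/(450×118×10³) + 1/(11×10³) ] = 0.9209.
P = 0.9209 / 0.0001126 = 8181 N.
σ = P/A = 8181/450 = 18.18 MPa.

σ ≈ 18.2 MPa (compressive)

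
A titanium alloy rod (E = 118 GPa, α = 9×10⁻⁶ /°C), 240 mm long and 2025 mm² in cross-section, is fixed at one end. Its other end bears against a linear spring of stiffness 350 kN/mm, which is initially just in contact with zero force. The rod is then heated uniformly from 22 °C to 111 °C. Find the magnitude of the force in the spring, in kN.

Free thermal expansion: δ_free = αΔT L = 9×10⁻⁶ × 89 × 240 = 0.1922 mm.
With a force P in the spring, the elastic change of the rod is PL/(AE) and that of the spring is P/k; compatibility requires their sum to equal δ_free.
P [ L/(AE) + 1/k ] = δ_free → P [ 240/(2025×118×10³) + 1/(350×10³) ] = 0.1922.
P = 0.1922 / 3.862×10⁻⁶ = 49780 N.

P ≈ 49.8 kN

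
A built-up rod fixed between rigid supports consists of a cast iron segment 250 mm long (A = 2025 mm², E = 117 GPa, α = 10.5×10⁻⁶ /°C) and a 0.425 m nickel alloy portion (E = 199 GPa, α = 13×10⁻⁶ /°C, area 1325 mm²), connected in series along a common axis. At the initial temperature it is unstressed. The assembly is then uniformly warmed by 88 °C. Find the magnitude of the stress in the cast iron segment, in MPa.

If the supports were absent, the total length change would be Σ αᵢΔT Lᵢ = 10.5×10⁻⁶×88×250 + 13×10⁻⁶×88×425 = 0.7172 mm.
The rigid supports impose zero overall length change; the single axial force P common to all segments must satisfy P Σ Lᵢ/(AᵢEᵢ) = δ_free.
Σ Lᵢ/(AᵢEᵢ) = 250/(2025×117×10³) + 425/(1325×199×10³) = 2.667×10⁻⁶ mm/N.
P = 0.7172 / 2.667×10⁻⁶ = 268900 N = 268.9 kN, compressive.
σ_{cast iron} = P / A = 268900 / 2025 = 132.8 MPa.

σ ≈ 133 MPa (compressive)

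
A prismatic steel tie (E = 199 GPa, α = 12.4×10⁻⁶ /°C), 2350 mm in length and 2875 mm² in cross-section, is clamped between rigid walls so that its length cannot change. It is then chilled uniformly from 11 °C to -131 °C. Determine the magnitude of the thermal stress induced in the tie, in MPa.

The supports are rigid, so the total axial strain is zero. The restrained thermal strain is ε = αΔT = 12.4×10⁻⁶ × 142 = 1760.8×10⁻⁶.
Hence σ = E·αΔT = 199×10³ × 1760.8×10⁻⁶ = 350.4 MPa, tensile.

σ ≈ 350 MPa (tensile)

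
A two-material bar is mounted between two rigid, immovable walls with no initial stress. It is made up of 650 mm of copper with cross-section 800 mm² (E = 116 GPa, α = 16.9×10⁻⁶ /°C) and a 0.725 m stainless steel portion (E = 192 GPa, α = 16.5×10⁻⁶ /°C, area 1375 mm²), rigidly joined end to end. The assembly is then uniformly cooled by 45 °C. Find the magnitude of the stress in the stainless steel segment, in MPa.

σ ≈ 77 MPa (tensile)

Free thermal contraction of the whole bar: Σ αᵢΔT Lᵢ = 16.9×10⁻⁶×45×650 + 16.5×10⁻⁶×45×725 = 1.033 mm.
Since the ends are fixed, an axial force P builds up, equal in every segment, with P · Σ Lᵢ/(AᵢEᵢ) = δ_free.
The series flexibility is Σ Lᵢ/(AᵢEᵢ) = 650/(800×116×10³) + 725/(1375×192×10³) = 9.751×10⁻⁶ mm/N.
So P = 1.033 / 9.751×10⁻⁶ = 105.9 kN, tensile.
σ_{stainless steel} = P / A = 105900 / 1375 = 77.02 MPa.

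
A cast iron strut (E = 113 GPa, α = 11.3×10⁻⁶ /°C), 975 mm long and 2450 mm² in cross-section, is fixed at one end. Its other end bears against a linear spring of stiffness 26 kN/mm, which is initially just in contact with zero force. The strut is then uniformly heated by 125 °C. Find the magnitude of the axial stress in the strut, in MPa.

Free thermal expansion: δ_free = αΔT L = 11.3×10⁻⁶ × 125 × 975 = 1.377 mm.
With a force P in the spring, the elastic change of the strut is PL/(AE) and that of the spring is P/k; compatibility requires their sum to equal δ_free.
P [ L/(AE) + 1/k ] = δ_free → P [ 975/(2450×113×10³) + 1/(26×10³) ] = 1.377.
P = 1.377 / 4.198×10⁻⁵ = 32800 N.
σ = P/A = 32800/2450 = 13.39 MPa.

σ ≈ 13.4 MPa (compressive)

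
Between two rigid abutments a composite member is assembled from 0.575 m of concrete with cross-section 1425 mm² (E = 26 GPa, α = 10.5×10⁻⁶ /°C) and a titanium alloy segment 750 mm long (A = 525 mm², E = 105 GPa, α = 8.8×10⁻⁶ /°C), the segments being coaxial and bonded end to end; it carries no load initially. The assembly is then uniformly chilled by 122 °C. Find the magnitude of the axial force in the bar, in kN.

P ≈ 52.9 kN (tensile)

With the walls removed the bar would change length by δ_free = Σ αᵢΔT Lᵢ = 10.5×10⁻⁶×122×575 + 8.8×10⁻⁶×122×750 = 1.542 mm.
The rigid supports impose zero overall length change; the single axial force P common to all segments must satisfy P Σ Lᵢ/(AᵢEᵢ) = δ_free.
The series flexibility is Σ Lᵢ/(AᵢEᵢ) = 575/(1425×26×10³) + 750/(525×105×10³) = 2.913×10⁻⁵ mm/N.
P = 1.542 / 2.913×10⁻⁵ = 52940 N = 52.94 kN, tensile.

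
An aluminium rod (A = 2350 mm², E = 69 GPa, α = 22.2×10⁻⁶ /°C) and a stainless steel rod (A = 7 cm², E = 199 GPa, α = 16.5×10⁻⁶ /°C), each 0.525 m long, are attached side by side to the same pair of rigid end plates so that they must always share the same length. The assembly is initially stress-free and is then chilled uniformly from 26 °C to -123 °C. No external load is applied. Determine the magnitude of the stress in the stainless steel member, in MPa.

σ ≈ 90.9 MPa (compressive)

The aluminium has the larger α, so on cooling it would change length more than the stainless steel if both were free. The rigid plates force a common final length, so the aluminium is put into tension and the stainless steel into compression, with equal and opposite forces P (no external load).
Setting the final lengths equal and cancelling L: (α₁ − α₂)ΔT = P/(A₁E₁) + P/(A₂E₂).
|α₁ − α₂|·ΔT = 5.7×10⁻⁶ × 149 = 0.0008493.
1/(A₁E₁) + 1/(A₂E₂) = 1/(2350×69×10³) + 1/(700×199×10³) = 1.335×10⁻⁸ N⁻¹.
P = 0.0008493 / 1.335×10⁻⁸ = 63640 N = 63.64 kN.
σ_{stainless steel} = P/A₂ = 63640/700 = 90.91 MPa, compressive.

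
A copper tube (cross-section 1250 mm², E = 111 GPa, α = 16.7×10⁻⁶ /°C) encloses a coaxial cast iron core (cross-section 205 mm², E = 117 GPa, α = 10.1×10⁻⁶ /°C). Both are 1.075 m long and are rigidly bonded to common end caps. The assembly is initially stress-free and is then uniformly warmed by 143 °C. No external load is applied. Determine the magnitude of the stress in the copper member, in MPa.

σ ≈ 15.4 MPa (compressive)

Equilibrium of a rigid end plate with no external load gives equal and opposite internal forces ±P in the two members. Since α_{copper} > α_{cast iron}, heating drives the copper into compression and the cast iron into tension.
Equating the net (thermal + elastic) strains gives |α₁ − α₂|·ΔT = P·[1/(A₁E₁) + 1/(A₂E₂)].
|α₁ − α₂|·ΔT = 6.6×10⁻⁶ × 143 = 0.0009438.
1/(A₁E₁) + 1/(A₂E₂) = 1/(1250×111×10³) + 1/(205×117×10³) = 4.89×10⁻⁸ N⁻¹.
So P = 0.0009438 / 4.89×10⁻⁸ = 19.3 kN.
σ_{copper} = P/A₁ = 19300/1250 = 15.44 MPa, compressive.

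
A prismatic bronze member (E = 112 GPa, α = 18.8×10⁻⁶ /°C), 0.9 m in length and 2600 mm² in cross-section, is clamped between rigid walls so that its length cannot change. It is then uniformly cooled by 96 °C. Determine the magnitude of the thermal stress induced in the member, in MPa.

With length fixed, the mechanical strain must cancel the thermal strain αΔT = 18.8×10⁻⁶ × 96 = 1804.8×10⁻⁶.
σ = EαΔT = 112×10³ × 18.8×10⁻⁶ × 96 = 202.1 MPa (tensile; the member is trying to contract).

σ ≈ 202 MPa (tensile)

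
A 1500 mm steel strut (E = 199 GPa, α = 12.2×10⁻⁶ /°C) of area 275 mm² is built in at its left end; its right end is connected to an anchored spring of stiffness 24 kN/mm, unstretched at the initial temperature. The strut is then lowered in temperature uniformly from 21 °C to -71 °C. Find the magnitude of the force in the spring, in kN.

P ≈ 24.4 kN

Free thermal contraction: δ_free = αΔT L = 12.2×10⁻⁶ × 92 × 1500 = 1.684 mm.
Let P be the tensile force in the spring. The strut extends elastically by PL/(AE) and the spring stretches by P/k; together these equal δ_free.
P [ L/(AE) + 1/k ] = δ_free → P [ 1500/(275×199×10³) + 1/(24×10³) ] = 1.684.
P = 1.684 / 6.908×10⁻⁵ = 24370 N.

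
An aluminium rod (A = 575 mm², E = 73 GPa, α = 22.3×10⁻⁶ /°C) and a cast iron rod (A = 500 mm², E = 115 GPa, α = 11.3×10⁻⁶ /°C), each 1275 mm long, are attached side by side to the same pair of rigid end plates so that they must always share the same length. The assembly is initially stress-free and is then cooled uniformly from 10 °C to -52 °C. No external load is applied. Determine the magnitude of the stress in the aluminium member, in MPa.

σ ≈ 28.8 MPa (tensile)

The aluminium has the larger α, so on cooling it would change length more than the cast iron if both were free. The rigid plates force a common final length, so the aluminium is put into tension and the cast iron into compression, with equal and opposite forces P (no external load).
Equating the net (thermal + elastic) strains gives |α₁ − α₂|·ΔT = P·[1/(A₁E₁) + 1/(A₂E₂)].
|α₁ − α₂|·ΔT = 11×10⁻⁶ × 62 = 0.000682.
1/(A₁E₁) + 1/(A₂E₂) = 1/(575×73×10³) + 1/(500×115×10³) = 4.122×10⁻⁸ N⁻¹.
So P = 0.000682 / 4.122×10⁻⁸ = 16.55 kN.
σ_{aluminium} = P/A₁ = 16550/575 = 28.78 MPa, tensile.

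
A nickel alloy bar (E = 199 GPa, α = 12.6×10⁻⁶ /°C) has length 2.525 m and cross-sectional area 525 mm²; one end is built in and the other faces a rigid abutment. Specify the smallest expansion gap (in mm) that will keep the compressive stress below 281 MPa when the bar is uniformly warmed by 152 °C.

With no wall the bar would lengthen by αΔT L = 12.6×10⁻⁶ × 152 × 2525 = 4.836 mm.
A stress of 281 MPa corresponds to the wall pushing the bar back by σL/E = 281×2525/(199×10³) = 3.565 mm.
The gap must absorb the remainder: g_min = 4.836 − 3.565 = 1.27 mm.

g ≈ 1.27 mm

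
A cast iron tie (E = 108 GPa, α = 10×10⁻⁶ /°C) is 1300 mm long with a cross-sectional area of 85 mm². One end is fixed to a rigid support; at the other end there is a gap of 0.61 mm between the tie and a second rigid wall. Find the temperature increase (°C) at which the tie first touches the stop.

The gap closes when αΔT L = 0.61 mm, since the tie is still unstressed at that instant.
So ΔT = g/(αL) = 0.61/(10×10⁻⁶ × 1300) = 46.92 °C.

ΔT ≈ 46.9 °C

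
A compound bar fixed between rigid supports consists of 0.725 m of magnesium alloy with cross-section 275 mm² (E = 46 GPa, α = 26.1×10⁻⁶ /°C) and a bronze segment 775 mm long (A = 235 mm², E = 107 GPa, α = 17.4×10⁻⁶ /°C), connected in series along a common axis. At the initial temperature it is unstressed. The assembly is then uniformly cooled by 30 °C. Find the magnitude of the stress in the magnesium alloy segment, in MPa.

Free thermal contraction of the whole bar: Σ αᵢΔT Lᵢ = 26.1×10⁻⁶×30×725 + 17.4×10⁻⁶×30×775 = 0.9722 mm.
Since the ends are fixed, an axial force P builds up, equal in every segment, with P · Σ Lᵢ/(AᵢEᵢ) = δ_free.
Σ Lᵢ/(AᵢEᵢ) = 725/(275×46×10³) + 775/(235×107×10³) = 8.813×10⁻⁵ mm/N.
P = 0.9722 / 8.813×10⁻⁵ = 11030 N = 11.03 kN, tensile.
σ_{magnesium alloy} = P / A = 11030 / 275 = 40.11 MPa.

σ ≈ 40.1 MPa (tensile)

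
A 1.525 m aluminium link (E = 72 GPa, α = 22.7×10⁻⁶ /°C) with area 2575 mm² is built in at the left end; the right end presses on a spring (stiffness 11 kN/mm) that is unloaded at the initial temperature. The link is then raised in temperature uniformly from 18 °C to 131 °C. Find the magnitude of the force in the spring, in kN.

If the spring were absent the link would lengthen by αΔT L = 22.7×10⁻⁶ × 113 × 1525 = 3.912 mm.
With a force P in the spring, the elastic change of the link is PL/(AE) and that of the spring is P/k; compatibility requires their sum to equal δ_free.
P [ L/(AE) + 1/k ] = δ_free → P [ 1525/(2575×72×10³) + 1/(11×10³) ] = 3.912.
P = 3.912 / 9.913×10⁻⁵ = 39460 N.

P ≈ 39.5 kN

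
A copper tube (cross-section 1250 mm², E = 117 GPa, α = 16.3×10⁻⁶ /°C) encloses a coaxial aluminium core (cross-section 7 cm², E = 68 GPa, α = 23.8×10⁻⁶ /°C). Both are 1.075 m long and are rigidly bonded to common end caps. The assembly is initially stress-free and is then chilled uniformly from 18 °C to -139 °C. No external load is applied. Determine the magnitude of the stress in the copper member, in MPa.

The aluminium has the larger α, so on cooling it would change length more than the copper if both were free. The rigid plates force a common final length, so the aluminium is put into tension and the copper into compression, with equal and opposite forces P (no external load).
Equating the net (thermal + elastic) strains gives |α₁ − α₂|·ΔT = P·[1/(A₁E₁) + 1/(A₂E₂)].
|α₁ − α₂|·ΔT = 7.5×10⁻⁶ × 157 = 0.001177.
1/(A₁E₁) + 1/(A₂E₂) = 1/(1250×117×10³) + 1/(700×68×10³) = 2.785×10⁻⁸ N⁻¹.
So P = 0.001177 / 2.785×10⁻⁸ = 42.29 kN.
σ_{copper} = P/A₁ = 42290/1250 = 33.83 MPa, compressive.

σ ≈ 33.8 MPa (compressive)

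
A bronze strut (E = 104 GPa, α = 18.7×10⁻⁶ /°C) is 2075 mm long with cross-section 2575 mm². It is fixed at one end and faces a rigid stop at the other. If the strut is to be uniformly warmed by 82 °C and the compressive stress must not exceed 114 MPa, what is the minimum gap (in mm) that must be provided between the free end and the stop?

Free expansion if unrestrained: δ_free = αΔT L = 18.7×10⁻⁶ × 82 × 2075 = 3.182 mm.
A stress of 114 MPa corresponds to the wall pushing the strut back by σL/E = 114×2075/(104×10³) = 2.275 mm.
The gap must absorb the remainder: g_min = 3.182 − 2.275 = 0.9073 mm.

g ≈ 0.907 mm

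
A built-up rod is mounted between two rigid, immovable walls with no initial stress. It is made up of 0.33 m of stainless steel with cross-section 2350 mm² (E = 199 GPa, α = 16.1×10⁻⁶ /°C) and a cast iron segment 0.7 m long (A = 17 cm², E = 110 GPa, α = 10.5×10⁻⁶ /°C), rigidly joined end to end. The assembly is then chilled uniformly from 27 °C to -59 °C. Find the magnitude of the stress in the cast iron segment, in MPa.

σ ≈ 144 MPa (tensile)

With the walls removed the bar would change length by δ_free = Σ αᵢΔT Lᵢ = 16.1×10⁻⁶×86×330 + 10.5×10⁻⁶×86×700 = 1.089 mm.
Since the ends are fixed, an axial force P builds up, equal in every segment, with P · Σ Lᵢ/(AᵢEᵢ) = δ_free.
The series flexibility is Σ Lᵢ/(AᵢEᵢ) = 330/(2350×199×10³) + 700/(1700×110×10³) = 4.449×10⁻⁶ mm/N.
So P = 1.089 / 4.449×10⁻⁶ = 244.8 kN, tensile.
σ_{cast iron} = P / A = 244800 / 1700 = 144 MPa.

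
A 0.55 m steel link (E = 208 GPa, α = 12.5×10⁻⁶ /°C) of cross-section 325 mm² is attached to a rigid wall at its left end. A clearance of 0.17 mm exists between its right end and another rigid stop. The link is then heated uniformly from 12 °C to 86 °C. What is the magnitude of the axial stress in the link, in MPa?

σ ≈ 128 MPa (compressive)

If the wall were absent the link would grow by αΔT L = 12.5×10⁻⁶ × 74 × 550 = 0.5087 mm.
This exceeds the 0.17 mm gap, so the wall pushes back. The portion of expansion that must be recovered elastically is δ_free − gap = 0.5087 − 0.17 = 0.3387 mm.
So σ = E(δ_free − g)/L = 208×10³ × 0.3387/550 = 128.1 MPa.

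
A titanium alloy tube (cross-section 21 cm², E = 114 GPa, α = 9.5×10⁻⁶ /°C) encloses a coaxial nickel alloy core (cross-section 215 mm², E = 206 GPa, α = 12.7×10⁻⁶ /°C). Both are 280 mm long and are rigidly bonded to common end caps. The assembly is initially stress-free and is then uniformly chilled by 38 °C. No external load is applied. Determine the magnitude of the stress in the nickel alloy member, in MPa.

σ ≈ 21.1 MPa (tensile)

Both members must finish at the same length. With the larger α, the nickel alloy tends to over-contract; the plates restrain it, putting the nickel alloy in tension and the titanium alloy in compression. With no external load the two internal forces are equal and opposite, magnitude P.
Setting the final lengths equal and cancelling L: (α₁ − α₂)ΔT = P/(A₁E₁) + P/(A₂E₂).
|α₁ − α₂|·ΔT = 3.2×10⁻⁶ × 38 = 0.0001216.
1/(A₁E₁) + 1/(A₂E₂) = 1/(2100×114×10³) + 1/(215×206×10³) = 2.676×10⁻⁸ N⁻¹.
So P = 0.0001216 / 2.676×10⁻⁸ = 4.545 kN.
σ_{nickel alloy} = P/A₂ = 4545/215 = 21.14 MPa, tensile.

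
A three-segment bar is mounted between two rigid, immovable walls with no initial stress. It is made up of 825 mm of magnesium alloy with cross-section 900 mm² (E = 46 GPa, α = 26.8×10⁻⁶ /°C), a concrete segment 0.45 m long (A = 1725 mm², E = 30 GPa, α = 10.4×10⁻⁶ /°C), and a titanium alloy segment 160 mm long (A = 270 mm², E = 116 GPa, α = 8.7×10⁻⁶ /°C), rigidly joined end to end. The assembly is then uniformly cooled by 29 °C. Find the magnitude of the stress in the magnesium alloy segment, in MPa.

With the walls removed the bar would change length by δ_free = Σ αᵢΔT Lᵢ = 26.8×10⁻⁶×29×825 + 10.4×10⁻⁶×29×450 + 8.7×10⁻⁶×29×160 = 0.8173 mm.
Since the ends are fixed, an axial force P builds up, equal in every segment, with P · Σ Lᵢ/(AᵢEᵢ) = δ_free.
Σ Lᵢ/(AᵢEᵢ) = 825/(900×46×10³) + 450/(1725×30×10³) + 160/(270×116×10³) = 3.373×10⁻⁵ mm/N.
So P = 0.8173 / 3.373×10⁻⁵ = 24.23 kN, tensile.
σ_{magnesium alloy} = P / A = 24230 / 900 = 26.92 MPa.

σ ≈ 26.9 MPa (tensile)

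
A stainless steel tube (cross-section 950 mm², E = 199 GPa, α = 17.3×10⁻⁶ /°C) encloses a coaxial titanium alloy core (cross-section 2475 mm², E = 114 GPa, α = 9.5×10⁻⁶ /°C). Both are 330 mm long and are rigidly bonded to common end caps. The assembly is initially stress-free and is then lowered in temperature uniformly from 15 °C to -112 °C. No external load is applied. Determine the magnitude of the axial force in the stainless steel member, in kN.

P ≈ 112 kN (tensile in the stainless steel)

Both members must finish at the same length. With the larger α, the stainless steel tends to over-contract; the plates restrain it, putting the stainless steel in tension and the titanium alloy in compression. With no external load the two internal forces are equal and opposite, magnitude P.
Compatibility of the two members (thermal + elastic change equal): (α₁ − α₂)ΔT = P·[1/(A₁E₁) + 1/(A₂E₂)].
|α₁ − α₂|·ΔT = 7.8×10⁻⁶ × 127 = 0.0009906.
1/(A₁E₁) + 1/(A₂E₂) = 1/(950×199×10³) + 1/(2475×114×10³) = 8.834×10⁻⁹ N⁻¹.
So P = 0.0009906 / 8.834×10⁻⁹ = 112.1 kN.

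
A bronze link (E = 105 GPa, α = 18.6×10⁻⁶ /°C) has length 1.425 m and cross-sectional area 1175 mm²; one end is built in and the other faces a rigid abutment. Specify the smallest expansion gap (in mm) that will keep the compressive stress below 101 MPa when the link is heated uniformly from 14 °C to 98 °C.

g ≈ 0.856 mm

Free expansion if unrestrained: δ_free = αΔT L = 18.6×10⁻⁶ × 84 × 1425 = 2.226 mm.
At the allowable stress the elastic shortening the wall may impose is σL/E = 101 × 1425 / (105×10³) = 1.371 mm.
The gap must absorb the remainder: g_min = 2.226 − 1.371 = 0.8557 mm.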